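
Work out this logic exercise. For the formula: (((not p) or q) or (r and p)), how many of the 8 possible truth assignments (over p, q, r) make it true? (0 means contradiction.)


Check all 8 assignments:
p=0, q=0, r=0: 1
p=0, q=0, r=1: 1
p=0, q=1, r=0: 1
p=0, q=1, r=1: 1
p=1, q=0, r=0: 0
p=1, q=0, r=1: 1
p=1, q=1, r=0: 1
p=1, q=1, r=1: 1
Count of True = 7

7


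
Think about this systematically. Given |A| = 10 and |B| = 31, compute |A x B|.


The Cartesian product A x B contains all ordered pairs (a, b).
|A x B| = |A| * |B| = 10 * 31 = 310

310


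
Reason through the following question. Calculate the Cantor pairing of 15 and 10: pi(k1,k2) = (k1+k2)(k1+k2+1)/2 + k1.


k1 + k2 = 25
(k1+k2)(k1+k2+1)/2 = 25 * 26 / 2 = 325
pi = 325 + 15 = 340

340


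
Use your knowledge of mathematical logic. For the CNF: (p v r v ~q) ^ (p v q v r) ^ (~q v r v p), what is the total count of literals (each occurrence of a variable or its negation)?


Counting literals in each clause:
Clause 1: 3 literal(s)
Clause 2: 3 literal(s)
Clause 3: 3 literal(s)
Total = 9

9


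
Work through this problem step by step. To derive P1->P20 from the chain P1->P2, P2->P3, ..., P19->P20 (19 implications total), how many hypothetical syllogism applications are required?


With 19 implications in a chain connecting 20 propositions:
P1->P2, P2->P3, ..., P19->P20
Steps needed = (number of implications) - 1 = 19 - 1 = 18

18


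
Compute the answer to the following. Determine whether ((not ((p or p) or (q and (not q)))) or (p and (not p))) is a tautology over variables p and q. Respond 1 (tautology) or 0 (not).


Check all 4 assignments:
p=0, q=0: 1
p=0, q=1: 1
p=1, q=0: 0
p=1, q=1: 0
Satisfying count = 2/4.
Tautology iff count = 4: no.

0


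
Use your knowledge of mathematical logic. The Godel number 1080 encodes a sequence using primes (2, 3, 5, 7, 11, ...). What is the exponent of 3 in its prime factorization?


Factorize 1080 by dividing by 3 repeatedly.
Division steps: 3 divides 1080 exactly 3 time(s).
Exponent of 3 = 3

3


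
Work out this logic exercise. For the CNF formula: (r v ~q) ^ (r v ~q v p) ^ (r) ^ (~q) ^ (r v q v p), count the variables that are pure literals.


Check each variable for pure literal status:
p: pure positive
q: mixed (not pure)
r: pure positive
Pure literal count = 2

2


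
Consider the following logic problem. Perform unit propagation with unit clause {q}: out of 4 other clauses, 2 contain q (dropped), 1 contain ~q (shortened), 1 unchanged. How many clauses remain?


Satisfied (removed): 2
Shortened (remain): 1
Unchanged (remain): 1
Remaining = 1 + 1 = 2

2


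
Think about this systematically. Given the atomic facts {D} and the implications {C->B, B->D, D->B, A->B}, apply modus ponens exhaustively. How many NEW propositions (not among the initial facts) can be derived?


Initial facts: {D}
Apply modus ponens to closure:
  D and D->B  =>  B
Final known: {B, D}
New propositions: {B}
Count = 1

1


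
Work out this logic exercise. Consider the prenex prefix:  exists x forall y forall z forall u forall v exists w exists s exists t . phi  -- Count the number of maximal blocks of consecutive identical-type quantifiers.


Quantifier-type sequence: E A A A A E E E  (A=forall, E=exists)
Group into maximal same-type runs:
  Ex1 | Ax4 | Ex3
Number of blocks = 3

3


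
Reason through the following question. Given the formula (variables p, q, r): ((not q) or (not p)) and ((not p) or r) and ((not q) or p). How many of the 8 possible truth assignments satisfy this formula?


Evaluate all 8 assignments for p, q, r:
p=0, q=0, r=0: 1
p=0, q=0, r=1: 1
p=0, q=1, r=0: 0
p=0, q=1, r=1: 0
p=1, q=0, r=0: 0
p=1, q=0, r=1: 1
p=1, q=1, r=0: 0
p=1, q=1, r=1: 0
Satisfying count = 3

3


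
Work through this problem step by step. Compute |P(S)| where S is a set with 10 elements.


The power set of a set with n elements has 2^n elements.
|P(S)| = 2^10 = 1024

1024


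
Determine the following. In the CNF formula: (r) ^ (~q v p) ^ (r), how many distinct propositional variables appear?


Identify each variable that appears in the formula.
Variables found: p, q, r
Count = 3

3


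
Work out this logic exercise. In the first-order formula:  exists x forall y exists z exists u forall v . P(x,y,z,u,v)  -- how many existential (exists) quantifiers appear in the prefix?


Quantifier prefix: exists x forall y exists z exists u forall v
Mark each quantifier type:
  E U E E U
Universal count = 2, Existential count = 3
Asked for existential (exists) quantifiers: 3

3


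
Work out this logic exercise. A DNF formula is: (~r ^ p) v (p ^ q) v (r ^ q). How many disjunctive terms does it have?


A DNF formula is a disjunction of terms (conjunctions).
Terms are separated by v.
Counting the disjuncts: 3 terms.

3


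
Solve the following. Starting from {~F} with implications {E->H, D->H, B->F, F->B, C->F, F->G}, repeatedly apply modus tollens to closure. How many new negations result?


Initial negated facts: {~F}
Apply modus tollens to closure:
  ~F and B->F  =>  ~B
  ~F and C->F  =>  ~C
Final negated: {~B, ~C, ~F}
New negations: {~B, ~C}
Count = 2

2


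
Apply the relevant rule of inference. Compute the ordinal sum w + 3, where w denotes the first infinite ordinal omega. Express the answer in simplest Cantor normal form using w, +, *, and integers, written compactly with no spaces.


Compute w + 3.
Ordinal + is associative but NOT commutative; for finite n>0, n + w = w but w + n stays w+n.
w + 3 is already in normal form (a successor ordinal beyond w).
Result = w+3

w+3


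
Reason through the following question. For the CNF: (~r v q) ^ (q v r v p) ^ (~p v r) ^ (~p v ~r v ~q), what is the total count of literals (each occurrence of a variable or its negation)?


Counting literals in each clause:
Clause 1: 2 literal(s)
Clause 2: 3 literal(s)
Clause 3: 2 literal(s)
Clause 4: 3 literal(s)
Total = 10

10


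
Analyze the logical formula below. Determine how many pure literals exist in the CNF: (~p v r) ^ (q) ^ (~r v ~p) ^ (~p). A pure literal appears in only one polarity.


Check each variable for pure literal status:
p: pure negative
q: pure positive
r: mixed (not pure)
Pure literal count = 2

2


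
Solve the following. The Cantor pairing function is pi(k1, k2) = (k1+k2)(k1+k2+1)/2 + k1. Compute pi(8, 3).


k1 + k2 = 11
(k1+k2)(k1+k2+1)/2 = 11 * 12 / 2 = 66
pi = 66 + 8 = 74

74


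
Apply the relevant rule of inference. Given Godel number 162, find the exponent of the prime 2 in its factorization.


Factorize 162 by dividing by 2 repeatedly.
Division steps: 2 divides 162 exactly 1 time(s).
Exponent of 2 = 1

1


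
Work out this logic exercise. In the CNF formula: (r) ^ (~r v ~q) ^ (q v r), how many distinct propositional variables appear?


Identify each variable that appears in the formula.
Variables found: q, r
Count = 2

2


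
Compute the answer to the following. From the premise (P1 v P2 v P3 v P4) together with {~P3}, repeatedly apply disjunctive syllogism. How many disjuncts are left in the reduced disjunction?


Original disjuncts (4): P1, P2, P3, P4
Negated (eliminate): ~P3
Remaining disjuncts: P1, P2, P4
Count = 4 - 1 = 3

3


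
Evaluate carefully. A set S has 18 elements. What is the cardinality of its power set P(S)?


The power set of a set with n elements has 2^n elements.
|P(S)| = 2^18 = 262144

262144


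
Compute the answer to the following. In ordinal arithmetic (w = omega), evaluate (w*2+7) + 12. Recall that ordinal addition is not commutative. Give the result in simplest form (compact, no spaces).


Compute (w*2+7) + 12.
Ordinal + is associative but NOT commutative; for finite n>0, n + w = w but w + n stays w+n.
By associativity: (w*2+7) + 12 = w*2 + (7+12) = w*2+19.
Result = w*2+19

w*2+19


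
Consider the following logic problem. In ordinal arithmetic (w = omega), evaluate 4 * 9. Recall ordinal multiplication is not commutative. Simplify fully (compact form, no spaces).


Compute 4 * 9.
Ordinal * is associative and left-distributive over +, but NOT commutative; for finite n>1, n*w = w but w*n stays w*n.
Both finite; ordinal * agrees with natural *: 4 * 9 = 36.
Result = 36

36


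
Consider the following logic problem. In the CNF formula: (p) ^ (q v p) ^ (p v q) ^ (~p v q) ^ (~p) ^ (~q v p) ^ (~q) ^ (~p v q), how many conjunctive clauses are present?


A CNF formula is a conjunction of clauses.
Clauses are separated by ^.
Counting the conjuncts: 8 clauses.

8


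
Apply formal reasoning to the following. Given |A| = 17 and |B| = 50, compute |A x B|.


The Cartesian product A x B contains all ordered pairs (a, b).
|A x B| = |A| * |B| = 17 * 50 = 850

850


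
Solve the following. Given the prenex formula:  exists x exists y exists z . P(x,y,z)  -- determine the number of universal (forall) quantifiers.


Quantifier prefix: exists x exists y exists z
Mark each quantifier type:
  E E E
Universal count = 0, Existential count = 3
Asked for universal (forall) quantifiers: 0

0


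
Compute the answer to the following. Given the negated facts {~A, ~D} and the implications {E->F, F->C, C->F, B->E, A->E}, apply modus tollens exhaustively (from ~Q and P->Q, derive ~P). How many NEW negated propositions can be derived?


Initial negated facts: {~A, ~D}
Apply modus tollens to closure:
  (no implication fires)
Final negated: {~A, ~D}
New negations: {(none)}
Count = 0

0


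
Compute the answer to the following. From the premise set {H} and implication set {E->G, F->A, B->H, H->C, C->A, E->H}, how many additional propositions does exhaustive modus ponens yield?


Initial facts: {H}
Apply modus ponens to closure:
  H and H->C  =>  C
  C and C->A  =>  A
Final known: {A, C, H}
New propositions: {A, C}
Count = 2

2


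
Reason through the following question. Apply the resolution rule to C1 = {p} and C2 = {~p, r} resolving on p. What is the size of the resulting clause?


Remove p from C1 and ~p from C2.
C1 remainder: {}
C2 remainder: {r}
Union (resolvent): {r}
Resolvent has 1 literal(s).

1


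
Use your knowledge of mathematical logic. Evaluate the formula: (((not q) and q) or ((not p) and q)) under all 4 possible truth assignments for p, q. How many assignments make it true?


Check all 4 assignments:
p=0, q=0: 0
p=0, q=1: 1
p=1, q=0: 0
p=1, q=1: 0
Count of True = 1

1


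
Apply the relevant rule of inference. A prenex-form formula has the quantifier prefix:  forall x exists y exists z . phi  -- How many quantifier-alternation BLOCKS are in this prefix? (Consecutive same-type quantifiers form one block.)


Quantifier-type sequence: A E E  (A=forall, E=exists)
Group into maximal same-type runs:
  Ax1 | Ex2
Number of blocks = 2

2


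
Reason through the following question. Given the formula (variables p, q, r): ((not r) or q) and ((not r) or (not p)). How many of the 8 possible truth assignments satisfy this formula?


Evaluate all 8 assignments for p, q, r:
p=0, q=0, r=0: 1
p=0, q=0, r=1: 0
p=0, q=1, r=0: 1
p=0, q=1, r=1: 1
p=1, q=0, r=0: 1
p=1, q=0, r=1: 0
p=1, q=1, r=0: 1
p=1, q=1, r=1: 0
Satisfying count = 5

5


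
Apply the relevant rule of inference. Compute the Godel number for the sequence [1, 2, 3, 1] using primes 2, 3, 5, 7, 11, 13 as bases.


Encode each element as an exponent of the corresponding prime:
  2^1 = 2
  3^2 = 9
  5^3 = 125
  7^1 = 7
Product = 2 * 9 * 125 * 7 = 15750

15750


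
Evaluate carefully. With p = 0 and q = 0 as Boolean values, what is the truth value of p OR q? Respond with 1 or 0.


p = 0, q = 0
Operation: p OR q
Evaluate: 0 OR 0 = 0

0


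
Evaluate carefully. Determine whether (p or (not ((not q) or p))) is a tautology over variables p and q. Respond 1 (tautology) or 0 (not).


Check all 4 assignments:
p=0, q=0: 0
p=0, q=1: 1
p=1, q=0: 1
p=1, q=1: 1
Satisfying count = 3/4.
Tautology iff count = 4: no.

0


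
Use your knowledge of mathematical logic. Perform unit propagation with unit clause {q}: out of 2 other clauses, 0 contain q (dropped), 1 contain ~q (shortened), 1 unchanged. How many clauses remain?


Satisfied (removed): 0
Shortened (remain): 1
Unchanged (remain): 1
Remaining = 1 + 1 = 2

2


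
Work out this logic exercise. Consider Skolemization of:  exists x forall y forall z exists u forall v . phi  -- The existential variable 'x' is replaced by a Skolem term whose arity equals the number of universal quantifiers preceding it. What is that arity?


Quantifier prefix: exists x forall y forall z exists u forall v
'x' is existentially quantified at position 1.
No universal quantifiers precede it.
Skolem function arity = 0 (a Skolem constant)

0


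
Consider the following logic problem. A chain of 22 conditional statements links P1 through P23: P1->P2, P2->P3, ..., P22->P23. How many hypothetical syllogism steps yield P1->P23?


With 22 implications in a chain connecting 23 propositions:
P1->P2, P2->P3, ..., P22->P23
Steps needed = (number of implications) - 1 = 22 - 1 = 21

21


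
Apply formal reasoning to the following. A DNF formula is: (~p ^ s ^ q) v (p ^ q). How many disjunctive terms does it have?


A DNF formula is a disjunction of terms (conjunctions).
Terms are separated by v.
Counting the disjuncts: 2 terms.

2


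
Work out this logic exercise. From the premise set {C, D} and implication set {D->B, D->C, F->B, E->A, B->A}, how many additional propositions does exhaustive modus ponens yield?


Initial facts: {C, D}
Apply modus ponens to closure:
  D and D->B  =>  B
  B and B->A  =>  A
Final known: {A, B, C, D}
New propositions: {A, B}
Count = 2

2


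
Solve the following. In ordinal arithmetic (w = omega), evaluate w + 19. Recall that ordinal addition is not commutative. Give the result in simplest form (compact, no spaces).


Compute w + 19.
Ordinal + is associative but NOT commutative; for finite n>0, n + w = w but w + n stays w+n.
w + 19 is already in normal form (a successor ordinal beyond w).
Result = w+19

w+19


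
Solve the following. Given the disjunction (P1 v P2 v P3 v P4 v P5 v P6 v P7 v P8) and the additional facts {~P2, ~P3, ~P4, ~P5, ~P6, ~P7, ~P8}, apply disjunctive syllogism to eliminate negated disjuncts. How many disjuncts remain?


Original disjuncts (8): P1, P2, P3, P4, P5, P6, P7, P8
Negated (eliminate): ~P2, ~P3, ~P4, ~P5, ~P6, ~P7, ~P8
Remaining disjuncts: P1
Count = 8 - 7 = 1

1


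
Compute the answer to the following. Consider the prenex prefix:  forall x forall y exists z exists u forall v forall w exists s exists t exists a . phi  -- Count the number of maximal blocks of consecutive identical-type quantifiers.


Quantifier-type sequence: A A E E A A E E E  (A=forall, E=exists)
Group into maximal same-type runs:
  Ax2 | Ex2 | Ax2 | Ex3
Number of blocks = 4

4


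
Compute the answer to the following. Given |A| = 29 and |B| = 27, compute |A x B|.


The Cartesian product A x B contains all ordered pairs (a, b).
|A x B| = |A| * |B| = 29 * 27 = 783

783


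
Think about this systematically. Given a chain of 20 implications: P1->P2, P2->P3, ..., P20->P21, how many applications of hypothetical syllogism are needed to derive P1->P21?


With 20 implications in a chain connecting 21 propositions:
P1->P2, P2->P3, ..., P20->P21
Steps needed = (number of implications) - 1 = 20 - 1 = 19

19


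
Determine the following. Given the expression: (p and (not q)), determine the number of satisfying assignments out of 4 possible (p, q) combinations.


Check all 4 assignments:
p=0, q=0: 0
p=0, q=1: 0
p=1, q=0: 1
p=1, q=1: 0
Count of True = 1

1


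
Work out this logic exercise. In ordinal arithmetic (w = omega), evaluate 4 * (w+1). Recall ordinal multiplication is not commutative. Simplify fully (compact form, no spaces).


Compute 4 * (w+1).
Ordinal * is associative and left-distributive over +, but NOT commutative; for finite n>1, n*w = w but w*n stays w*n.
By left-distributivity: 4 * (w+1) = 4*w + 4*1 = w + 4 = w+4.
Result = w+4

w+4


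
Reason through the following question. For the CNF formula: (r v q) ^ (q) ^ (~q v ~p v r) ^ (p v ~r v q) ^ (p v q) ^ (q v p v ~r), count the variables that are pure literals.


Check each variable for pure literal status:
p: mixed (not pure)
q: mixed (not pure)
r: mixed (not pure)
Pure literal count = 0

0


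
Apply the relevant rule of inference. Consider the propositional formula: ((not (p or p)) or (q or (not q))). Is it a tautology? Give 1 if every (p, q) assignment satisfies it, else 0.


Check all 4 assignments:
p=0, q=0: 1
p=0, q=1: 1
p=1, q=0: 1
p=1, q=1: 1
Satisfying count = 4/4.
Tautology iff count = 4: yes.

1


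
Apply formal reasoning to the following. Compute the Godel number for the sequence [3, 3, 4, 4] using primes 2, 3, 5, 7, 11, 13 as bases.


Encode each element as an exponent of the corresponding prime:
  2^3 = 8
  3^3 = 27
  5^4 = 625
  7^4 = 2401
Product = 8 * 27 * 625 * 2401 = 324135000

324135000


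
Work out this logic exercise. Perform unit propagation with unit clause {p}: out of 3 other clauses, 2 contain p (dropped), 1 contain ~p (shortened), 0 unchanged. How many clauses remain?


Satisfied (removed): 2
Shortened (remain): 1
Unchanged (remain): 0
Remaining = 1 + 0 = 1

1


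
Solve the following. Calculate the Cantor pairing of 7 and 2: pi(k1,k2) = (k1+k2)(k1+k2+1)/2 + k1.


k1 + k2 = 9
(k1+k2)(k1+k2+1)/2 = 9 * 10 / 2 = 45
pi = 45 + 7 = 52

52


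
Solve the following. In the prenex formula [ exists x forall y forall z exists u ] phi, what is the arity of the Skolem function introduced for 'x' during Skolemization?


Quantifier prefix: exists x forall y forall z exists u
'x' is existentially quantified at position 1.
No universal quantifiers precede it.
Skolem function arity = 0 (a Skolem constant)

0


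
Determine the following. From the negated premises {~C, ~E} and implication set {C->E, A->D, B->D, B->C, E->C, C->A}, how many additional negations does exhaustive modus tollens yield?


Initial negated facts: {~C, ~E}
Apply modus tollens to closure:
  ~C and B->C  =>  ~B
Final negated: {~B, ~C, ~E}
New negations: {~B}
Count = 1

1


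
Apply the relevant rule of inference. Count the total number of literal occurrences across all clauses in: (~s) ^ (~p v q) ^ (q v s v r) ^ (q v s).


Counting literals in each clause:
Clause 1: 1 literal(s)
Clause 2: 2 literal(s)
Clause 3: 3 literal(s)
Clause 4: 2 literal(s)
Total = 8

8


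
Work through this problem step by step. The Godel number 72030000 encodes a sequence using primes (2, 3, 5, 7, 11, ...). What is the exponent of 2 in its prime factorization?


Factorize 72030000 by dividing by 2 repeatedly.
Division steps: 2 divides 72030000 exactly 4 time(s).
Exponent of 2 = 4

4


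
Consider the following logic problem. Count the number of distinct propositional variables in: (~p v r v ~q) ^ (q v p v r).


Identify each variable that appears in the formula.
Variables found: p, q, r
Count = 3

3


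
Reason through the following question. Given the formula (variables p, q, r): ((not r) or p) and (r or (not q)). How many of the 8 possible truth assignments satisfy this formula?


Evaluate all 8 assignments for p, q, r:
p=0, q=0, r=0: 1
p=0, q=0, r=1: 0
p=0, q=1, r=0: 0
p=0, q=1, r=1: 0
p=1, q=0, r=0: 1
p=1, q=0, r=1: 1
p=1, q=1, r=0: 0
p=1, q=1, r=1: 1
Satisfying count = 4

4


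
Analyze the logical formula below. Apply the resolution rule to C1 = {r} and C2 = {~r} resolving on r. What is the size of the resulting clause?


Remove r from C1 and ~r from C2.
C1 remainder: {}
C2 remainder: {}
Union (resolvent): {} (empty clause)
Resolvent has 0 literal(s).

0


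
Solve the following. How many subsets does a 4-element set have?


The power set of a set with n elements has 2^n elements.
|P(S)| = 2^4 = 16

16


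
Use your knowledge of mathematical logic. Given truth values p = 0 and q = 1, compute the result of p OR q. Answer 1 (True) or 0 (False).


p = 0, q = 1
Operation: p OR q
Evaluate: 0 OR 1 = 1

1


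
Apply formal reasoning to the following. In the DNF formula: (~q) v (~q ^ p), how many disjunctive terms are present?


A DNF formula is a disjunction of terms (conjunctions).
Terms are separated by v.
Counting the disjuncts: 2 terms.

2


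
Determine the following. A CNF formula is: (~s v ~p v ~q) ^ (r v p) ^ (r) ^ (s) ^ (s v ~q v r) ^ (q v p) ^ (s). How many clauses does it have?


A CNF formula is a conjunction of clauses.
Clauses are separated by ^.
Counting the conjuncts: 7 clauses.

7


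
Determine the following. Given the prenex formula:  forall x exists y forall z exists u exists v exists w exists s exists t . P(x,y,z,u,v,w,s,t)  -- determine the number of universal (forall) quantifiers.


Quantifier prefix: forall x exists y forall z exists u exists v exists w exists s exists t
Mark each quantifier type:
  U E U E E E E E
Universal count = 2, Existential count = 6
Asked for universal (forall) quantifiers: 2

2


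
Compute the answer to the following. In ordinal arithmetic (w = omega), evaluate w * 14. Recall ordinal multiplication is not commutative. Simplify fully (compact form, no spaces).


Compute w * 14.
Ordinal * is associative and left-distributive over +, but NOT commutative; for finite n>1, n*w = w but w*n stays w*n.
w * 14 means 14 copies of w concatenated: w*14.
Result = w*14

w*14


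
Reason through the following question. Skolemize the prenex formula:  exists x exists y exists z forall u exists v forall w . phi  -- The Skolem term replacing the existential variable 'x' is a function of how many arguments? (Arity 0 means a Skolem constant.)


Quantifier prefix: exists x exists y exists z forall u exists v forall w
'x' is existentially quantified at position 1.
No universal quantifiers precede it.
Skolem function arity = 0 (a Skolem constant)

0


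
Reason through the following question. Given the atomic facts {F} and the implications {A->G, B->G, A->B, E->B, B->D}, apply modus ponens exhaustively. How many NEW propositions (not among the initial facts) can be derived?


Initial facts: {F}
Apply modus ponens to closure:
  (no implication fires)
Final known: {F}
New propositions: {(none)}
Count = 0

0


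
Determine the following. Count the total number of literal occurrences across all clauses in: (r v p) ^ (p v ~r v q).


Counting literals in each clause:
Clause 1: 2 literal(s)
Clause 2: 3 literal(s)
Total = 5

5


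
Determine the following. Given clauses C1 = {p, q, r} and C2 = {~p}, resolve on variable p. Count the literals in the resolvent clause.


Remove p from C1 and ~p from C2.
C1 remainder: {q, r}
C2 remainder: {}
Union (resolvent): {q, r}
Resolvent has 2 literal(s).

2


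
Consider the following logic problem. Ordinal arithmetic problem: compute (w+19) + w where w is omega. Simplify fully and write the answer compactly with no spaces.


Compute (w+19) + w.
Ordinal + is associative but NOT commutative; for finite n>0, n + w = w but w + n stays w+n.
(w+19) + w = w + (19+w) = w + w = w*2 (the finite tail 19 is absorbed by the right w).
Result = w*2

w*2


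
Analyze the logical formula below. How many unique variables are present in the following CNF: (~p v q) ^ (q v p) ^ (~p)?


Identify each variable that appears in the formula.
Variables found: p, q
Count = 2

2


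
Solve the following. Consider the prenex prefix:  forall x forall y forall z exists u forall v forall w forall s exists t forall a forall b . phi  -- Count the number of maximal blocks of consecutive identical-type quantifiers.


Quantifier-type sequence: A A A E A A A E A A  (A=forall, E=exists)
Group into maximal same-type runs:
  Ax3 | Ex1 | Ax3 | Ex1 | Ax2
Number of blocks = 5

5


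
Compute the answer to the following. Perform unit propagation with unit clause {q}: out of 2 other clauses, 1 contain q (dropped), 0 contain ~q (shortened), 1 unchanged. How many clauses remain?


Satisfied (removed): 1
Shortened (remain): 0
Unchanged (remain): 1
Remaining = 0 + 1 = 1

1


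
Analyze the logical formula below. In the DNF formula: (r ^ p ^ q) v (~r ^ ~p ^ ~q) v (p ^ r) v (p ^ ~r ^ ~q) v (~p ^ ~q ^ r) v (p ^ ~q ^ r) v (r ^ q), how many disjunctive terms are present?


A DNF formula is a disjunction of terms (conjunctions).
Terms are separated by v.
Counting the disjuncts: 7 terms.

7


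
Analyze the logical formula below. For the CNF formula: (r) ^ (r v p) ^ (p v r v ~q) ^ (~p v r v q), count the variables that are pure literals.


Check each variable for pure literal status:
p: mixed (not pure)
q: mixed (not pure)
r: pure positive
Pure literal count = 1

1


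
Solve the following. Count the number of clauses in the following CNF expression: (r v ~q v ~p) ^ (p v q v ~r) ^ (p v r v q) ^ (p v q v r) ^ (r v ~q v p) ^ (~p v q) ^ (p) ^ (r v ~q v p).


A CNF formula is a conjunction of clauses.
Clauses are separated by ^.
Counting the conjuncts: 8 clauses.

8


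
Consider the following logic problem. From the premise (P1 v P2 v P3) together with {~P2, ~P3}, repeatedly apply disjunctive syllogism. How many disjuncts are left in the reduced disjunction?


Original disjuncts (3): P1, P2, P3
Negated (eliminate): ~P2, ~P3
Remaining disjuncts: P1
Count = 3 - 2 = 1

1


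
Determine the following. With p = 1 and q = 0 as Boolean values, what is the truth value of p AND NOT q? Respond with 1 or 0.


p = 1, q = 0
Operation: p AND NOT q
Evaluate: 1 AND NOT 0 = 1

1


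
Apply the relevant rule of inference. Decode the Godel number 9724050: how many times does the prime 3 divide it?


Factorize 9724050 by dividing by 3 repeatedly.
Division steps: 3 divides 9724050 exactly 4 time(s).
Exponent of 3 = 4

4


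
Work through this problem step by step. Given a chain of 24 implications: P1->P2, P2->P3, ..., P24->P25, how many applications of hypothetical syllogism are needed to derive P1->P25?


With 24 implications in a chain connecting 25 propositions:
P1->P2, P2->P3, ..., P24->P25
Steps needed = (number of implications) - 1 = 24 - 1 = 23

23


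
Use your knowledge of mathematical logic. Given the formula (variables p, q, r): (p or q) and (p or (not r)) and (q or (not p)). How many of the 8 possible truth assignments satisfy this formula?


Evaluate all 8 assignments for p, q, r:
p=0, q=0, r=0: 0
p=0, q=0, r=1: 0
p=0, q=1, r=0: 1
p=0, q=1, r=1: 0
p=1, q=0, r=0: 0
p=1, q=0, r=1: 0
p=1, q=1, r=0: 1
p=1, q=1, r=1: 1
Satisfying count = 3

3


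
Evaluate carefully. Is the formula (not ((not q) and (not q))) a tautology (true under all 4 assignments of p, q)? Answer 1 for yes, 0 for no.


Check all 4 assignments:
p=0, q=0: 0
p=0, q=1: 1
p=1, q=0: 0
p=1, q=1: 1
Satisfying count = 2/4.
Tautology iff count = 4: no.

0


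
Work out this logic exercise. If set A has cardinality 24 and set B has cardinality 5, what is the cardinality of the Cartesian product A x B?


The Cartesian product A x B contains all ordered pairs (a, b).
|A x B| = |A| * |B| = 24 * 5 = 120

120


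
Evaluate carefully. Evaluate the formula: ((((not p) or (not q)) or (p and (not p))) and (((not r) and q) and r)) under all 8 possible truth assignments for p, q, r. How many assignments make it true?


Check all 8 assignments:
p=0, q=0, r=0: 0
p=0, q=0, r=1: 0
p=0, q=1, r=0: 0
p=0, q=1, r=1: 0
p=1, q=0, r=0: 0
p=1, q=0, r=1: 0
p=1, q=1, r=0: 0
p=1, q=1, r=1: 0
Count of True = 0

0


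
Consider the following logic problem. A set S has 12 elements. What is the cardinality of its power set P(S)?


The power set of a set with n elements has 2^n elements.
|P(S)| = 2^12 = 4096

4096


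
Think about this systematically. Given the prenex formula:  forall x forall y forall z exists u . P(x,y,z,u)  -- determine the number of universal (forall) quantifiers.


Quantifier prefix: forall x forall y forall z exists u
Mark each quantifier type:
  U U U E
Universal count = 3, Existential count = 1
Asked for universal (forall) quantifiers: 3

3


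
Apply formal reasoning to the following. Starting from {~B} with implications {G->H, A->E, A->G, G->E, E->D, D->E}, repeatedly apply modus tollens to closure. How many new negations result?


Initial negated facts: {~B}
Apply modus tollens to closure:
  (no implication fires)
Final negated: {~B}
New negations: {(none)}
Count = 0

0


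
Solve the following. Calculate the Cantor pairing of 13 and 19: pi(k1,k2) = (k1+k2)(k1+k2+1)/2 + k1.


k1 + k2 = 32
(k1+k2)(k1+k2+1)/2 = 32 * 33 / 2 = 528
pi = 528 + 13 = 541

541


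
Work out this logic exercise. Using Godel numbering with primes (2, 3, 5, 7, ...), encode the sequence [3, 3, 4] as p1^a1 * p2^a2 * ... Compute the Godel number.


Encode each element as an exponent of the corresponding prime:
  2^3 = 8
  3^3 = 27
  5^4 = 625
Product = 8 * 27 * 625 = 135000

135000


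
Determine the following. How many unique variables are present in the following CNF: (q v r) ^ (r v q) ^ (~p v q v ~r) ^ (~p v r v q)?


Identify each variable that appears in the formula.
Variables found: p, q, r
Count = 3

3


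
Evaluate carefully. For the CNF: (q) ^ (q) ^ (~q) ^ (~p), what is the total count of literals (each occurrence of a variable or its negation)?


Counting literals in each clause:
Clause 1: 1 literal(s)
Clause 2: 1 literal(s)
Clause 3: 1 literal(s)
Clause 4: 1 literal(s)
Total = 4

4


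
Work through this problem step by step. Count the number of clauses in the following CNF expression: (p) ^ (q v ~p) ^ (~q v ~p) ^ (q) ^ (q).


A CNF formula is a conjunction of clauses.
Clauses are separated by ^.
Counting the conjuncts: 5 clauses.

5


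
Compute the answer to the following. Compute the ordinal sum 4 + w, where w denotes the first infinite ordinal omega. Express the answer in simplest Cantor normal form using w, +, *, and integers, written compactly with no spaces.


Compute 4 + w.
Ordinal + is associative but NOT commutative; for finite n>0, n + w = w but w + n stays w+n.
Any finite left addend is absorbed by w on the right: 4 + w = w.
Result = w

w


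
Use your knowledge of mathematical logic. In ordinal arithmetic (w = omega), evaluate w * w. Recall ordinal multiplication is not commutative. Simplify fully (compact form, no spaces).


Compute w * w.
Ordinal * is associative and left-distributive over +, but NOT commutative; for finite n>1, n*w = w but w*n stays w*n.
w * w = w^2 by definition.
Result = w^2

w^2


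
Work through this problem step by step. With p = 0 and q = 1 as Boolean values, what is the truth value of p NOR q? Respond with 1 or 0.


p = 0, q = 1
Operation: p NOR q
Evaluate: 0 NOR 1 = 0

0


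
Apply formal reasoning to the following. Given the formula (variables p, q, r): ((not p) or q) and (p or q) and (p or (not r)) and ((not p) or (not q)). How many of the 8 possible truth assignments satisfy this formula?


Evaluate all 8 assignments for p, q, r:
p=0, q=0, r=0: 0
p=0, q=0, r=1: 0
p=0, q=1, r=0: 1
p=0, q=1, r=1: 0
p=1, q=0, r=0: 0
p=1, q=0, r=1: 0
p=1, q=1, r=0: 0
p=1, q=1, r=1: 0
Satisfying count = 1

1


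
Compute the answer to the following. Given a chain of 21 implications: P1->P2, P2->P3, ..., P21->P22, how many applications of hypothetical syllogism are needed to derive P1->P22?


With 21 implications in a chain connecting 22 propositions:
P1->P2, P2->P3, ..., P21->P22
Steps needed = (number of implications) - 1 = 21 - 1 = 20

20


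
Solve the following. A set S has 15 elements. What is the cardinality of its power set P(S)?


The power set of a set with n elements has 2^n elements.
|P(S)| = 2^15 = 32768

32768


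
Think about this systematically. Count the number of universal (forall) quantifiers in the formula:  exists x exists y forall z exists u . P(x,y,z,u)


Quantifier prefix: exists x exists y forall z exists u
Mark each quantifier type:
  E E U E
Universal count = 1, Existential count = 3
Asked for universal (forall) quantifiers: 1

1


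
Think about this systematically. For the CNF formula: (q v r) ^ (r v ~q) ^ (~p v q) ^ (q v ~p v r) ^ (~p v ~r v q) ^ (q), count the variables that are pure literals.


Check each variable for pure literal status:
p: pure negative
q: mixed (not pure)
r: mixed (not pure)
Pure literal count = 1

1


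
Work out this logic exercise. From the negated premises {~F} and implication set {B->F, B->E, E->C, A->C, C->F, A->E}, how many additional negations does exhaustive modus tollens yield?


Initial negated facts: {~F}
Apply modus tollens to closure:
  ~F and B->F  =>  ~B
  ~F and C->F  =>  ~C
  ~C and E->C  =>  ~E
  ~C and A->C  =>  ~A
Final negated: {~A, ~B, ~C, ~E, ~F}
New negations: {~A, ~B, ~C, ~E}
Count = 4

4


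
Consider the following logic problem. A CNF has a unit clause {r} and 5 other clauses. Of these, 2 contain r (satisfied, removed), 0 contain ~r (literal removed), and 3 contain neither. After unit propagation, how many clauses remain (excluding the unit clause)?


Satisfied (removed): 2
Shortened (remain): 0
Unchanged (remain): 3
Remaining = 0 + 3 = 3

3


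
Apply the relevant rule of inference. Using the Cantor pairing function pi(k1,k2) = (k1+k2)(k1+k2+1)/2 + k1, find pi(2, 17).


k1 + k2 = 19
(k1+k2)(k1+k2+1)/2 = 19 * 20 / 2 = 190
pi = 190 + 2 = 192

192


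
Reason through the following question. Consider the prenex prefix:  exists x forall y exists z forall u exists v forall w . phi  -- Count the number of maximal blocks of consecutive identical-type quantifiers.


Quantifier-type sequence: E A E A E A  (A=forall, E=exists)
Group into maximal same-type runs:
  Ex1 | Ax1 | Ex1 | Ax1 | Ex1 | Ax1
Number of blocks = 6

6


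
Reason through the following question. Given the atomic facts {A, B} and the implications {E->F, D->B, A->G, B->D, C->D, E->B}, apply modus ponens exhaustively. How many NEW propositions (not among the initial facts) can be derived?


Initial facts: {A, B}
Apply modus ponens to closure:
  A and A->G  =>  G
  B and B->D  =>  D
Final known: {A, B, D, G}
New propositions: {D, G}
Count = 2

2


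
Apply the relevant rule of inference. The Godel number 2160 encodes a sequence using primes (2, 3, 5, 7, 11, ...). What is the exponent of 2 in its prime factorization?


Factorize 2160 by dividing by 2 repeatedly.
Division steps: 2 divides 2160 exactly 4 time(s).
Exponent of 2 = 4

4


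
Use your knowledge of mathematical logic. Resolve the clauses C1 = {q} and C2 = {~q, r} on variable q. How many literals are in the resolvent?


Remove q from C1 and ~q from C2.
C1 remainder: {}
C2 remainder: {r}
Union (resolvent): {r}
Resolvent has 1 literal(s).

1


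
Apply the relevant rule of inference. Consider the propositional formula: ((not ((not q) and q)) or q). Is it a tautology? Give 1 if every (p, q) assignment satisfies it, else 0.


Check all 4 assignments:
p=0, q=0: 1
p=0, q=1: 1
p=1, q=0: 1
p=1, q=1: 1
Satisfying count = 4/4.
Tautology iff count = 4: yes.

1


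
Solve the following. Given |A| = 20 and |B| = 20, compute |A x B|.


The Cartesian product A x B contains all ordered pairs (a, b).
|A x B| = |A| * |B| = 20 * 20 = 400

400


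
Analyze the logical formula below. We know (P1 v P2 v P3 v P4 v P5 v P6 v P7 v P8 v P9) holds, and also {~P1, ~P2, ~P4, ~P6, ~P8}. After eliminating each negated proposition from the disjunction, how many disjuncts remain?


Original disjuncts (9): P1, P2, P3, P4, P5, P6, P7, P8, P9
Negated (eliminate): ~P1, ~P2, ~P4, ~P6, ~P8
Remaining disjuncts: P3, P5, P7, P9
Count = 9 - 5 = 4

4


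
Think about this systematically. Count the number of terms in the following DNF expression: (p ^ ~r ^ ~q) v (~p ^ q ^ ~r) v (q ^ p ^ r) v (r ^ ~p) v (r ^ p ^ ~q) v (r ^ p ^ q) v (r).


A DNF formula is a disjunction of terms (conjunctions).
Terms are separated by v.
Counting the disjuncts: 7 terms.

7


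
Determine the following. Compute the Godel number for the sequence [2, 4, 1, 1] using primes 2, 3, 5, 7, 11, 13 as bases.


Encode each element as an exponent of the corresponding prime:
  2^2 = 4
  3^4 = 81
  5^1 = 5
  7^1 = 7
Product = 4 * 81 * 5 * 7 = 11340

11340


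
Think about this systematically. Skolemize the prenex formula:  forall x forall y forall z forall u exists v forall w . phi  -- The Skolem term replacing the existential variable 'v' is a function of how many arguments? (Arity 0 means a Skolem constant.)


Quantifier prefix: forall x forall y forall z forall u exists v forall w
'v' is existentially quantified at position 5.
Universal variables preceding it: x, y, z, u
Skolem function arity = 4

4


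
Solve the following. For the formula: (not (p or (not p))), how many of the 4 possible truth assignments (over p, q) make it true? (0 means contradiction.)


Check all 4 assignments:
p=0, q=0: 0
p=0, q=1: 0
p=1, q=0: 0
p=1, q=1: 0
Count of True = 0

0


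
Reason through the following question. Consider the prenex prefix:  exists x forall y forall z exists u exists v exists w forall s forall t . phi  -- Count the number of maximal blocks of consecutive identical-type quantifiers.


Quantifier-type sequence: E A A E E E A A  (A=forall, E=exists)
Group into maximal same-type runs:
  Ex1 | Ax2 | Ex3 | Ax2
Number of blocks = 4

4


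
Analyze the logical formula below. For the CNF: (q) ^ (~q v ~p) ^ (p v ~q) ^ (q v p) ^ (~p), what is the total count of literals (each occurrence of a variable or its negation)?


Counting literals in each clause:
Clause 1: 1 literal(s)
Clause 2: 2 literal(s)
Clause 3: 2 literal(s)
Clause 4: 2 literal(s)
Clause 5: 1 literal(s)
Total = 8

8


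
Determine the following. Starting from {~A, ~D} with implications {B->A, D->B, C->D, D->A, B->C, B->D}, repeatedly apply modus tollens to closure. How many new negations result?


Initial negated facts: {~A, ~D}
Apply modus tollens to closure:
  ~A and B->A  =>  ~B
  ~D and C->D  =>  ~C
Final negated: {~A, ~B, ~C, ~D}
New negations: {~B, ~C}
Count = 2

2


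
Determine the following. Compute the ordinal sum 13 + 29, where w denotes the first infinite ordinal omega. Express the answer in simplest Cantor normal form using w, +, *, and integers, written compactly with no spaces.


Compute 13 + 29.
Ordinal + is associative but NOT commutative; for finite n>0, n + w = w but w + n stays w+n.
Both operands finite; ordinal + agrees with natural +: 13 + 29 = 42.
Result = 42

42


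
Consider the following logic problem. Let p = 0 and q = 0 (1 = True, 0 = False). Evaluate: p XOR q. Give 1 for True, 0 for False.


p = 0, q = 0
Operation: p XOR q
Evaluate: 0 XOR 0 = 0

0


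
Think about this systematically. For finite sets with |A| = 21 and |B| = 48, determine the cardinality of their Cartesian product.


The Cartesian product A x B contains all ordered pairs (a, b).
|A x B| = |A| * |B| = 21 * 48 = 1008

1008


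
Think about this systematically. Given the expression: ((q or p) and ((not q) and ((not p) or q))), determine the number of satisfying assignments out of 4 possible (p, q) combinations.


Check all 4 assignments:
p=0, q=0: 0
p=0, q=1: 0
p=1, q=0: 0
p=1, q=1: 0
Count of True = 0

0


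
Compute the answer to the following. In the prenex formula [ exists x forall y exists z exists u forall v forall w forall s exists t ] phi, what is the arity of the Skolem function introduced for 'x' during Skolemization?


Quantifier prefix: exists x forall y exists z exists u forall v forall w forall s exists t
'x' is existentially quantified at position 1.
No universal quantifiers precede it.
Skolem function arity = 0 (a Skolem constant)

0


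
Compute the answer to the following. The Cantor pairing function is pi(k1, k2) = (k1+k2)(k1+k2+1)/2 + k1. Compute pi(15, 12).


k1 + k2 = 27
(k1+k2)(k1+k2+1)/2 = 27 * 28 / 2 = 378
pi = 378 + 15 = 393

393


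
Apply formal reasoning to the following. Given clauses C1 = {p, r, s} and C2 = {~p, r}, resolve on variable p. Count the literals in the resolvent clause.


Remove p from C1 and ~p from C2.
C1 remainder: {r, s}
C2 remainder: {r}
Union (resolvent): {r, s}
Resolvent has 2 literal(s).

2
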